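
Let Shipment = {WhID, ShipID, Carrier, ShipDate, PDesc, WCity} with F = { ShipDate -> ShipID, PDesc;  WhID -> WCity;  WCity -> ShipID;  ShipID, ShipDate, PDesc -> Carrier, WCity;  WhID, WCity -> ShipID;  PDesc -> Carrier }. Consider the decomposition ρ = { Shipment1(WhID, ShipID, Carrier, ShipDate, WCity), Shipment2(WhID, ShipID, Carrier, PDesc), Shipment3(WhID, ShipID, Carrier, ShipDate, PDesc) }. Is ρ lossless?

Chase test. Columns are WhID, ShipID, Carrier, ShipDate, PDesc, WCity; row i has aⱼ where attribute j ∈ Shipmenti, else bᵢⱼ.
Initial tableau (one row per fragment):
  row 1: a1 a2 a3 a4 b15 a6
  row 2: a1 a2 a3 b24 a5 b26
  row 3: a1 a2 a3 a4 a5 b36
Rows 1 and 3 agree on ShipDate; apply ShipDate→ShipID, PDesc and equate their ShipID, PDesc entries.
Rows 1 and 2 agree on WhID; apply WhID→WCity and equate their WCity entries.
Rows 1 and 3 agree on WhID; apply WhID→WCity and equate their WCity entries.
Row 1 is now all distinguished symbols — the join is lossless.

Yes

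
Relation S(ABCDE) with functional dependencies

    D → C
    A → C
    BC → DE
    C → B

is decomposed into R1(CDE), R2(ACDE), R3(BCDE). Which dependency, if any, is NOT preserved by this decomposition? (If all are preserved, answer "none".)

none

D → C lies within R1.
A → C lies within R2.
BC → DE lies within R3.
C → B lies within R3.
Every dependency is enforceable on the fragments, so the decomposition is dependency-preserving.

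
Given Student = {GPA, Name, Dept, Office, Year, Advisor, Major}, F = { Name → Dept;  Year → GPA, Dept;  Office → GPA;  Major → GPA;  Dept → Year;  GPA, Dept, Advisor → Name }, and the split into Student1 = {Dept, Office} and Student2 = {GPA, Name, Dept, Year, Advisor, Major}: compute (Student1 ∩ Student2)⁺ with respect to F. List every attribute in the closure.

GPA, Dept, Year

Student1 ∩ Student2 = {Dept}.
Dept → Year applies, adding Year
Year → GPA, Dept applies, adding GPA
Closure: {GPA, Dept, Year}.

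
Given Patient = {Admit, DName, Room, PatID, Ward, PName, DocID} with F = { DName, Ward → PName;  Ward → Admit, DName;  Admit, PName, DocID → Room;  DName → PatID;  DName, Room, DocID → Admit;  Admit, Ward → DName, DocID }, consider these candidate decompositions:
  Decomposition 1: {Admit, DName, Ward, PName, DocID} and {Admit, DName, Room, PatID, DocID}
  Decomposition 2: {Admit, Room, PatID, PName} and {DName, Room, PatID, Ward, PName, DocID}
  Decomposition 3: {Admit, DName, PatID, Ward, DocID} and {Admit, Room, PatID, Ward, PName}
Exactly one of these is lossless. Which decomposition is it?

Decomposition 3

Decomposition 1: common = {Admit, DName, DocID}, closure = {Admit, DName, PatID, DocID} → lossy.
Decomposition 2: common = {Room, PatID, PName}, closure = {Room, PatID, PName} → lossy.
Decomposition 3: common = {Admit, PatID, Ward}, closure = {Admit, DName, Room, PatID, Ward, PName, DocID} → lossless.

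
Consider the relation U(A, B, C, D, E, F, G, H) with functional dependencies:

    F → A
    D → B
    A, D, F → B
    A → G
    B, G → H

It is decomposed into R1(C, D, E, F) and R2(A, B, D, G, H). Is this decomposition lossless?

Common attributes: R1 ∩ R2 = {D}.
Closure of {D}: D → B applies, adding B. So (D)⁺ = {B, D}.
The closure contains neither all of R1 = {C, D, E, F} nor all of R2 = {A, B, D, G, H}, so the common attributes are not a superkey of either fragment. The join is lossy.

No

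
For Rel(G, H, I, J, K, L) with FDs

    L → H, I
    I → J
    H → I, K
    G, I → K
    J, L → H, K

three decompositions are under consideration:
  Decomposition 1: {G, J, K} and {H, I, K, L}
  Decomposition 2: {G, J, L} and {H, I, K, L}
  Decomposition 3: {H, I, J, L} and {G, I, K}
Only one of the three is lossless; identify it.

Decomposition 2

Decomposition 1: common = {K}, closure = {K} → lossy.
Decomposition 2: common = {L}, closure = {H, I, J, K, L} → lossless.
Decomposition 3: common = {I}, closure = {I, J} → lossy.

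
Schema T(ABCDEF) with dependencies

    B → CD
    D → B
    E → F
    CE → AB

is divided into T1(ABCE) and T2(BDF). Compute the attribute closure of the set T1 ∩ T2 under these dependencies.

BCD

T1 ∩ T2 = {B}.
B → CD applies, adding CD
Closure: {BCD}.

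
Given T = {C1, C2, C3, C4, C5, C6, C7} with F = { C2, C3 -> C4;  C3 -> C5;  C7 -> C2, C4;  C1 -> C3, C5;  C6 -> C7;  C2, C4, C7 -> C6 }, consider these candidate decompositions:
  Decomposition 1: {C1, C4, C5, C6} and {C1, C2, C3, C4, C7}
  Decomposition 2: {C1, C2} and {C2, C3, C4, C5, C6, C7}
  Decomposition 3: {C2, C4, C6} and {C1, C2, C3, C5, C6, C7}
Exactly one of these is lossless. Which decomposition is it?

Decomposition 3

Decomposition 1: common = {C1, C4}, closure = {C1, C3, C4, C5} → lossy.
Decomposition 2: common = {C2}, closure = {C2} → lossy.
Decomposition 3: common = {C2, C6}, closure = {C2, C4, C6, C7} → lossless.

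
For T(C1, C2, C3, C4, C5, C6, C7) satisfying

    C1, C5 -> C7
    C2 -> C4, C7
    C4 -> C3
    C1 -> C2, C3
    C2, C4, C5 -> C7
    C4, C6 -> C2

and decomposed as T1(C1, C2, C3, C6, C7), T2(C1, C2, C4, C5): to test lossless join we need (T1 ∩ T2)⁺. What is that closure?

C1, C2, C3, C4, C7

T1 ∩ T2 = {C1, C2}.
C2 → C4, C7 applies, adding C4, C7
C4 → C3 applies, adding C3
Closure: {C1, C2, C3, C4, C7}.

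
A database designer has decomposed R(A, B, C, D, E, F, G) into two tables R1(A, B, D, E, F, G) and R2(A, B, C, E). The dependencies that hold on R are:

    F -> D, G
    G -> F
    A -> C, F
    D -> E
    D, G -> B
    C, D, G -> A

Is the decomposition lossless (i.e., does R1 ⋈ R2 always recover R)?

Yes

Common attributes: R1 ∩ R2 = {A, B, E}.
Closure of {A, B, E}: A → C, F applies, adding C, F; F → D, G applies, adding D, G. So (A, B, E)⁺ = {A, B, C, D, E, F, G}.
This closure contains every attribute of R1, so R1 ∩ R2 → R1. The join is lossless.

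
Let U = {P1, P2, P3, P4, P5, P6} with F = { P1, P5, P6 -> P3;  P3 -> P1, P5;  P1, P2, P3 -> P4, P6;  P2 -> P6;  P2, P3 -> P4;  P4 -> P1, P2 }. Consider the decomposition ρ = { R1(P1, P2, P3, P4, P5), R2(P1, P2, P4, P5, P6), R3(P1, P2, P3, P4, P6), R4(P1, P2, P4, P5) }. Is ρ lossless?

Chase test. Columns are P1, P2, P3, P4, P5, P6; row i has aⱼ where attribute j ∈ Ri, else bᵢⱼ.
Initial tableau (one row per fragment):
  row 1: a1 a2 a3 a4 a5 b16
  row 2: a1 a2 b23 a4 a5 a6
  row 3: a1 a2 a3 a4 b35 a6
  row 4: a1 a2 b43 a4 a5 b46
Rows 1 and 3 agree on P3; apply P3→P1, P5 and equate their P1, P5 entries.
Rows 1 and 3 agree on P1, P2, P3; apply P1, P2, P3→P4, P6 and equate their P4, P6 entries.
Rows 1 and 4 agree on P2; apply P2→P6 and equate their P6 entries.
Rows 1 and 2 agree on P1, P5, P6; apply P1, P5, P6→P3 and equate their P3 entries.
Rows 1 and 4 agree on P1, P5, P6; apply P1, P5, P6→P3 and equate their P3 entries.
Row 1 is now all distinguished symbols — the join is lossless.

Yes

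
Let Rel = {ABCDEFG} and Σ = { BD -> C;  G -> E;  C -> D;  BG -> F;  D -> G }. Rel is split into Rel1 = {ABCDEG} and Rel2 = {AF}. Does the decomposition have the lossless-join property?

No

Common attributes: Rel1 ∩ Rel2 = {A}.
No dependency enlarges {A}, so (A)⁺ = {A}.
The closure contains neither all of Rel1 = {ABCDEG} nor all of Rel2 = {AF}, so the common attributes are not a superkey of either fragment. The join is lossy.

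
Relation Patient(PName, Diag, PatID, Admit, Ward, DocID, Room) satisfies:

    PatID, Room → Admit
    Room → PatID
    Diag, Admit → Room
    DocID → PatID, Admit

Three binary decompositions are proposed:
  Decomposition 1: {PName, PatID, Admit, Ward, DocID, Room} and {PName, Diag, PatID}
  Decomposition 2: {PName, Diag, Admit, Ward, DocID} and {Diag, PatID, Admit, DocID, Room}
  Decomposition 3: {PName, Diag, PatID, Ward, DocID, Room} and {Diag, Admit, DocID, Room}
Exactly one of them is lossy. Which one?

Decomposition 1

Decomposition 1: common = {PName, PatID}, closure = {PName, PatID} → lossy.
Decomposition 2: common = {Diag, Admit, DocID}, closure = {Diag, PatID, Admit, DocID, Room} → lossless.
Decomposition 3: common = {Diag, DocID, Room}, closure = {Diag, PatID, Admit, DocID, Room} → lossless.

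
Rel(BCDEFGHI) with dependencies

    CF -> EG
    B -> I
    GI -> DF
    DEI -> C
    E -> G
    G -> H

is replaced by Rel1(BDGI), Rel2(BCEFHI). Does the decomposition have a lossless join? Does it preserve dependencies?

lossy and not dependency-preserving

Lossless test: (BI)⁺ = {BI}, which is a superkey of neither fragment — lossy.
Dependency preservation: the restricted closure of {CF} across the fragments never reaches {EG}, so CF → EG cannot be enforced without a join — not preserved.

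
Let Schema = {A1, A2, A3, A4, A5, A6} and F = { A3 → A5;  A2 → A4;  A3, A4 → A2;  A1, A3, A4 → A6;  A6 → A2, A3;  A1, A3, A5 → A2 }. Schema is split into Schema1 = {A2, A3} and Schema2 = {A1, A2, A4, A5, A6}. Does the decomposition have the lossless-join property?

No

Common attributes: Schema1 ∩ Schema2 = {A2}.
Closure of {A2}: A2 → A4 applies, adding A4. So (A2)⁺ = {A2, A4}.
The closure contains neither all of Schema1 = {A2, A3} nor all of Schema2 = {A1, A2, A4, A5, A6}, so the common attributes are not a superkey of either fragment. The join is lossy.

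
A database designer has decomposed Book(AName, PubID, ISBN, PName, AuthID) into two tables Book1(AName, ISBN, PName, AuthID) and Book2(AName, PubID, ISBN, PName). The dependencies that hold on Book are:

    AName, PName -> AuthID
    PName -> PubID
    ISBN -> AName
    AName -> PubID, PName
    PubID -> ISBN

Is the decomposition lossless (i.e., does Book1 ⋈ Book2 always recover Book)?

Common attributes: Book1 ∩ Book2 = {AName, ISBN, PName}.
Closure of {AName, ISBN, PName}: AName, PName → AuthID applies, adding AuthID; PName → PubID applies, adding PubID. So (AName, ISBN, PName)⁺ = {AName, PubID, ISBN, PName, AuthID}.
This closure contains every attribute of Book1, so Book1 ∩ Book2 → Book1. The join is lossless.

Yes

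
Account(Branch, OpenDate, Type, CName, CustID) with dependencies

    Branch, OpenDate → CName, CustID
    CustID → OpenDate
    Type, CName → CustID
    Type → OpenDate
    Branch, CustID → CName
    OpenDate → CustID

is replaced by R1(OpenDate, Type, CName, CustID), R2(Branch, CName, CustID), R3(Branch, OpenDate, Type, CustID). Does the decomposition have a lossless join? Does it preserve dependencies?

lossless and dependency-preserving

Lossless test (chase): Rows 1 and 2 agree on CustID; apply CustID→OpenDate and equate their OpenDate entries. Rows 2 and 3 agree on Branch, CustID; apply Branch, CustID→CName and equate their CName entries. Row 3 is now all distinguished symbols — the join is lossless.
Dependency preservation: Branch, OpenDate → CName, CustID is not contained in any single fragment, but the restricted closure of its left-hand side across the fragments still reaches the right-hand side; the remaining FDs each lie inside some fragment. All dependencies are preserved.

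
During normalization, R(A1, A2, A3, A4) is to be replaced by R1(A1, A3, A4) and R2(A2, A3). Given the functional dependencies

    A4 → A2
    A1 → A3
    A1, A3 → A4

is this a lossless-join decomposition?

Common attributes: R1 ∩ R2 = {A3}.
No dependency enlarges {A3}, so (A3)⁺ = {A3}.
The closure contains neither all of R1 = {A1, A3, A4} nor all of R2 = {A2, A3}, so the common attributes are not a superkey of either fragment. The join is lossy.

No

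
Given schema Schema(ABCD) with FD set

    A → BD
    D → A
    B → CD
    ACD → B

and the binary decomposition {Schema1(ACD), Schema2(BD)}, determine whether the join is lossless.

Yes

Common attributes: Schema1 ∩ Schema2 = {D}.
Closure of {D}: D → A applies, adding A; A → BD applies, adding B; B → CD applies, adding C. So (D)⁺ = {ABCD}.
This closure contains every attribute of Schema1, so Schema1 ∩ Schema2 → Schema1. The join is lossless.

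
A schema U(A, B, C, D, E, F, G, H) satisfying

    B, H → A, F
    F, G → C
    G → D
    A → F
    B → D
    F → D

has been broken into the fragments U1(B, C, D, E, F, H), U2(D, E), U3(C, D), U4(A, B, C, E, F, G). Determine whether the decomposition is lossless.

No

Chase test. Columns are A, B, C, D, E, F, G, H; row i has aⱼ where attribute j ∈ Ui, else bᵢⱼ.
Initial tableau (one row per fragment):
  row 1: b11 a2 a3 a4 a5 a6 b17 a8
  row 2: b21 b22 b23 a4 a5 b26 b27 b28
  row 3: b31 b32 a3 a4 b35 b36 b37 b38
  row 4: a1 a2 a3 b44 a5 a6 a7 b48
Rows 1 and 4 agree on B; apply B→D and equate their D entries.
No row becomes fully distinguished — the join is lossy.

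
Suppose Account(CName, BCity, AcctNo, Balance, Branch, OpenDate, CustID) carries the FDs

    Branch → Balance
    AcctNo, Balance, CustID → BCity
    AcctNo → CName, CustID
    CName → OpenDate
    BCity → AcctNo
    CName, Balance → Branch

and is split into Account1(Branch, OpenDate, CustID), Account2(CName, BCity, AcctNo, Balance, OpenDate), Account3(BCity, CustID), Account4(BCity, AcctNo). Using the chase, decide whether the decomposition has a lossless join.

No

Chase test. Columns are CName, BCity, AcctNo, Balance, Branch, OpenDate, CustID; row i has aⱼ where attribute j ∈ Accounti, else bᵢⱼ.
Initial tableau (one row per fragment):
  row 1: b11 b12 b13 b14 a5 a6 a7
  row 2: a1 a2 a3 a4 b25 a6 b27
  row 3: b31 a2 b33 b34 b35 b36 a7
  row 4: b41 a2 a3 b44 b45 b46 b47
Rows 2 and 4 agree on AcctNo; apply AcctNo→CName, CustID and equate their CName, CustID entries.
Rows 2 and 4 agree on CName; apply CName→OpenDate and equate their OpenDate entries.
Rows 2 and 3 agree on BCity; apply BCity→AcctNo and equate their AcctNo entries.
Rows 2 and 3 agree on AcctNo; apply AcctNo→CName, CustID and equate their CName, CustID entries.
Rows 2 and 3 agree on CName; apply CName→OpenDate and equate their OpenDate entries.
No row becomes fully distinguished — the join is lossy.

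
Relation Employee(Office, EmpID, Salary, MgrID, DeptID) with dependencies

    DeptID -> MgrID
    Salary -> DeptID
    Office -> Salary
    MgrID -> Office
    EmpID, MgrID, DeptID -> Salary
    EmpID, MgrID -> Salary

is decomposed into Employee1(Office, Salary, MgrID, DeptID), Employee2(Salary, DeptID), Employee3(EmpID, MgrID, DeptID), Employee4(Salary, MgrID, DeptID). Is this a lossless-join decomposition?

Yes

Chase test. Columns are Office, EmpID, Salary, MgrID, DeptID; row i has aⱼ where attribute j ∈ Employeei, else bᵢⱼ.
Initial tableau (one row per fragment):
  row 1: a1 b12 a3 a4 a5
  row 2: b21 b22 a3 b24 a5
  row 3: b31 a2 b33 a4 a5
  row 4: b41 b42 a3 a4 a5
Rows 1 and 2 agree on DeptID; apply DeptID→MgrID and equate their MgrID entries.
Rows 1 and 2 agree on MgrID; apply MgrID→Office and equate their Office entries.
Rows 1 and 3 agree on MgrID; apply MgrID→Office and equate their Office entries.
Rows 1 and 4 agree on MgrID; apply MgrID→Office and equate their Office entries.
Rows 1 and 3 agree on Office; apply Office→Salary and equate their Salary entries.
Row 3 is now all distinguished symbols — the join is lossless.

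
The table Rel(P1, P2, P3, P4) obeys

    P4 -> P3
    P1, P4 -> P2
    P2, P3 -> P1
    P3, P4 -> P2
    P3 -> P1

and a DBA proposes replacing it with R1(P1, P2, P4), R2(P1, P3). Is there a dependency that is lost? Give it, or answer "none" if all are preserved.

P4 -> P3

Check P4 → P3: no single fragment contains all of {P3, P4}, and the restricted closure of {P4} across the fragments never reaches {P3}.
P1, P4 → P2 is preserved.
P2, P3 → P1 is preserved.
P3, P4 → P2 is preserved.
P3 → P1 is preserved.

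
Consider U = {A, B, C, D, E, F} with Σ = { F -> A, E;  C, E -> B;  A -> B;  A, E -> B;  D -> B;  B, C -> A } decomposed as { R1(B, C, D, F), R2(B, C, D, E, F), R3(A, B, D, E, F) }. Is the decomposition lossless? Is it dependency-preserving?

lossless but not dependency-preserving

Lossless test (chase): Rows 1 and 2 agree on F; apply F→A, E and equate their A, E entries. Rows 1 and 3 agree on F; apply F→A, E and equate their A, E entries. Row 1 is now all distinguished symbols — the join is lossless.
Dependency preservation: the restricted closure of {B, C} across the fragments never reaches {A}, so B, C → A cannot be enforced without a join — not preserved.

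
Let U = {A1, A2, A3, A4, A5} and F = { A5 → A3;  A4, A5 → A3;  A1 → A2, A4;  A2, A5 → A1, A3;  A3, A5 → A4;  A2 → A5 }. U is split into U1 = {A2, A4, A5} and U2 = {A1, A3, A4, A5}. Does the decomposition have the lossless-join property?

No

Common attributes: U1 ∩ U2 = {A4, A5}.
Closure of {A4, A5}: A5 → A3 applies, adding A3. So (A4, A5)⁺ = {A3, A4, A5}.
The closure contains neither all of U1 = {A2, A4, A5} nor all of U2 = {A1, A3, A4, A5}, so the common attributes are not a superkey of either fragment. The join is lossy.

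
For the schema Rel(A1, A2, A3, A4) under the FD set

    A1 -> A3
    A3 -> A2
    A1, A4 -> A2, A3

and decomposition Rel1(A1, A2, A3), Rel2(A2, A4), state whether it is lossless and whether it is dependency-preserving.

Lossless test: (A2)⁺ = {A2}, which is a superkey of neither fragment — lossy.
Dependency preservation: A1, A4 → A2, A3 is not contained in any single fragment, but the restricted closure of its left-hand side across the fragments still reaches the right-hand side; the remaining FDs each lie inside some fragment. All dependencies are preserved.

lossy but dependency-preserving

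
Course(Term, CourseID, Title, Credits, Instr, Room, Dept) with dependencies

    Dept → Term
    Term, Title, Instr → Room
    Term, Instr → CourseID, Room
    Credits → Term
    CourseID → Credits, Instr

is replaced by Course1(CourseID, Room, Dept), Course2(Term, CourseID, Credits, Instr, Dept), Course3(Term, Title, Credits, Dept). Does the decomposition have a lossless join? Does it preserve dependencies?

lossy but dependency-preserving

Lossless test (chase): Rows 1 and 2 agree on Dept; apply Dept→Term and equate their Term entries. Rows 1 and 2 agree on CourseID; apply CourseID→Credits, Instr and equate their Credits, Instr entries. Rows 1 and 2 agree on Term, Instr; apply Term, Instr→CourseID, Room and equate their CourseID, Room entries. No row becomes fully distinguished — the join is lossy.
Dependency preservation: Term, Title, Instr → Room; Term, Instr → CourseID, Room are not contained in any single fragment, but the restricted closure of each left-hand side across the fragments still reaches the right-hand side; the remaining FDs each lie inside some fragment. All dependencies are preserved.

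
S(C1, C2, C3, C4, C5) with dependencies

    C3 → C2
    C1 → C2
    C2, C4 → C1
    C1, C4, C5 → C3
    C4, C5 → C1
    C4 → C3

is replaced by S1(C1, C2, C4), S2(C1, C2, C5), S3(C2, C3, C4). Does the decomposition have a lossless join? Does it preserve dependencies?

lossy but dependency-preserving

Lossless test (chase): Rows 1 and 3 agree on C2, C4; apply C2, C4→C1 and equate their C1 entries. Rows 1 and 3 agree on C4; apply C4→C3 and equate their C3 entries. No row becomes fully distinguished — the join is lossy.
Dependency preservation: C1, C4, C5 → C3; C4, C5 → C1 are not contained in any single fragment, but the restricted closure of each left-hand side across the fragments still reaches the right-hand side; the remaining FDs each lie inside some fragment. All dependencies are preserved.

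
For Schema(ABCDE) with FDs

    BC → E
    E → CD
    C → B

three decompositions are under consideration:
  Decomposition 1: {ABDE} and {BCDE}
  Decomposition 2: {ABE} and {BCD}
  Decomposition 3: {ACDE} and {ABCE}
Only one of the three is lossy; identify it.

Decomposition 2

Decomposition 1: common = {BDE}, closure = {BCDE} → lossless.
Decomposition 2: common = {B}, closure = {B} → lossy.
Decomposition 3: common = {ACE}, closure = {ABCDE} → lossless.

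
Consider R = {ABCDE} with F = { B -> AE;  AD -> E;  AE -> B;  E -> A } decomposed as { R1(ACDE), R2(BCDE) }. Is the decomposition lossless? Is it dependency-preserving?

Lossless test: (CDE)⁺ = {ABCDE}, which contains all of one fragment — lossless.
Dependency preservation: B → AE; AE → B are not contained in any single fragment, but the restricted closure of each left-hand side across the fragments still reaches the right-hand side; the remaining FDs each lie inside some fragment. All dependencies are preserved.

lossless and dependency-preserving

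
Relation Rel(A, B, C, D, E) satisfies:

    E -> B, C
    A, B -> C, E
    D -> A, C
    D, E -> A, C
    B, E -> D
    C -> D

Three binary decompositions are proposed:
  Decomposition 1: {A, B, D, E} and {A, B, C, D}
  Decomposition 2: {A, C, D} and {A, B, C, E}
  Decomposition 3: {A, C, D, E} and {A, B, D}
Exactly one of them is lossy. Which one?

Decomposition 1: common = {A, B, D}, closure = {A, B, C, D, E} → lossless.
Decomposition 2: common = {A, C}, closure = {A, C, D} → lossless.
Decomposition 3: common = {A, D}, closure = {A, C, D} → lossy.

Decomposition 3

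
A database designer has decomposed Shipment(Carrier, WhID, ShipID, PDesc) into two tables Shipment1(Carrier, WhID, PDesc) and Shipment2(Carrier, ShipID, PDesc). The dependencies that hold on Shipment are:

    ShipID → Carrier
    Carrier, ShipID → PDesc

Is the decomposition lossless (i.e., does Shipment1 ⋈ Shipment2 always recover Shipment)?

No

Common attributes: Shipment1 ∩ Shipment2 = {Carrier, PDesc}.
No dependency enlarges {Carrier, PDesc}, so (Carrier, PDesc)⁺ = {Carrier, PDesc}.
The closure contains neither all of Shipment1 = {Carrier, WhID, PDesc} nor all of Shipment2 = {Carrier, ShipID, PDesc}, so the common attributes are not a superkey of either fragment. The join is lossy.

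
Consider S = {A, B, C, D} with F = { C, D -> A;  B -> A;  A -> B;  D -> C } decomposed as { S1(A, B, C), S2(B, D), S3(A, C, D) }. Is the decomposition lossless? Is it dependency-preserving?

Lossless test (chase): Rows 1 and 2 agree on B; apply B→A and equate their A entries. Rows 1 and 3 agree on A; apply A→B and equate their B entries. Rows 2 and 3 agree on D; apply D→C and equate their C entries. Row 2 is now all distinguished symbols — the join is lossless.
Dependency preservation: every FD's attributes lie within a single fragment, so each can be enforced locally — preserved.

lossless and dependency-preserving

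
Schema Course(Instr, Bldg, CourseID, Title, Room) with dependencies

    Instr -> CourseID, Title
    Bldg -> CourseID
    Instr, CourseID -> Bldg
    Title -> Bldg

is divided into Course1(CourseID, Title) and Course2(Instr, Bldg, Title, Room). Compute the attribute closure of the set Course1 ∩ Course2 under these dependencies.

Course1 ∩ Course2 = {Title}.
Title → Bldg applies, adding Bldg
Bldg → CourseID applies, adding CourseID
Closure: {Bldg, CourseID, Title}.

Bldg, CourseID, Title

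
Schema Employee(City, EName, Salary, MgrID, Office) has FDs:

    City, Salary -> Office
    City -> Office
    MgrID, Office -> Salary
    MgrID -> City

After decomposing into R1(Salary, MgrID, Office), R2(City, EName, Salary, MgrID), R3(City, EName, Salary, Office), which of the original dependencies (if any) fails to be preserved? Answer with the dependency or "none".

none

City, Salary → Office lies within R3.
City → Office lies within R3.
MgrID, Office → Salary lies within R1.
MgrID → City lies within R2.
Every dependency is enforceable on the fragments, so the decomposition is dependency-preserving.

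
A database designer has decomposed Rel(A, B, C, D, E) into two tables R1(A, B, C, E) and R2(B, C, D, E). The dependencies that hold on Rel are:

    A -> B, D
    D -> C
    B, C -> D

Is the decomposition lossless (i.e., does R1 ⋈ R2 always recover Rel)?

Yes

Common attributes: R1 ∩ R2 = {B, C, E}.
Closure of {B, C, E}: B, C → D applies, adding D. So (B, C, E)⁺ = {B, C, D, E}.
This closure contains every attribute of R2, so R1 ∩ R2 → R2. The join is lossless.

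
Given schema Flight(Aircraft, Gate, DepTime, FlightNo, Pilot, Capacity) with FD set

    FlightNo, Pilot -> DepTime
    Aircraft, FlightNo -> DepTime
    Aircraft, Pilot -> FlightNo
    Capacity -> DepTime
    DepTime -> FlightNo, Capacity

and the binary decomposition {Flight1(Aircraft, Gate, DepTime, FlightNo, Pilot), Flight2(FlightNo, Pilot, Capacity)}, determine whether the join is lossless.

Yes

Common attributes: Flight1 ∩ Flight2 = {FlightNo, Pilot}.
Closure of {FlightNo, Pilot}: FlightNo, Pilot → DepTime applies, adding DepTime; DepTime → FlightNo, Capacity applies, adding Capacity. So (FlightNo, Pilot)⁺ = {DepTime, FlightNo, Pilot, Capacity}.
This closure contains every attribute of Flight2, so Flight1 ∩ Flight2 → Flight2. The join is lossless.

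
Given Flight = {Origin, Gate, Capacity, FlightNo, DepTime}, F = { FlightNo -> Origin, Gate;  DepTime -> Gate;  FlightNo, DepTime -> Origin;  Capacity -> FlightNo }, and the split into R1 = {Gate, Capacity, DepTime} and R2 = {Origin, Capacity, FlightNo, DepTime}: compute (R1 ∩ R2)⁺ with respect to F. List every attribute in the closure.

Origin, Gate, Capacity, FlightNo, DepTime

R1 ∩ R2 = {Capacity, DepTime}.
DepTime → Gate applies, adding Gate
Capacity → FlightNo applies, adding FlightNo
FlightNo → Origin, Gate applies, adding Origin
Closure: {Origin, Gate, Capacity, FlightNo, DepTime}.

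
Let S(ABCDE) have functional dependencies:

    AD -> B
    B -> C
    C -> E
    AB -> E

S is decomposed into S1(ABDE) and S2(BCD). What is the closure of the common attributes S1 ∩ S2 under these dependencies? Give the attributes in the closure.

BCDE

S1 ∩ S2 = {BD}.
B → C applies, adding C
C → E applies, adding E
Closure: {BCDE}.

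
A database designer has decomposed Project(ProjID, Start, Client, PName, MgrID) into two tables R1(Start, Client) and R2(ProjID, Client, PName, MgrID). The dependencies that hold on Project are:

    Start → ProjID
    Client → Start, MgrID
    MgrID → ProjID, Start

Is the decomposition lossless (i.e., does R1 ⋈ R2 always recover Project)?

Yes

Common attributes: R1 ∩ R2 = {Client}.
Closure of {Client}: Client → Start, MgrID applies, adding Start, MgrID; MgrID → ProjID, Start applies, adding ProjID. So (Client)⁺ = {ProjID, Start, Client, MgrID}.
This closure contains every attribute of R1, so R1 ∩ R2 → R1. The join is lossless.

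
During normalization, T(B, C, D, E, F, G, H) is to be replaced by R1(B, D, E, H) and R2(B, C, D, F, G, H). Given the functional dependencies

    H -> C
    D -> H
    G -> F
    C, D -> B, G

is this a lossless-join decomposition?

Yes

Common attributes: R1 ∩ R2 = {B, D, H}.
Closure of {B, D, H}: H → C applies, adding C; C, D → B, G applies, adding G; G → F applies, adding F. So (B, D, H)⁺ = {B, C, D, F, G, H}.
This closure contains every attribute of R2, so R1 ∩ R2 → R2. The join is lossless.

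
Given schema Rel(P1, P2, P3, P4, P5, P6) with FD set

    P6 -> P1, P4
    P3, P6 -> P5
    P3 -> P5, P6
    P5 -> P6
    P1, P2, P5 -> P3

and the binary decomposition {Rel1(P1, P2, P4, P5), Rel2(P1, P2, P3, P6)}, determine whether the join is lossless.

Common attributes: Rel1 ∩ Rel2 = {P1, P2}.
No dependency enlarges {P1, P2}, so (P1, P2)⁺ = {P1, P2}.
The closure contains neither all of Rel1 = {P1, P2, P4, P5} nor all of Rel2 = {P1, P2, P3, P6}, so the common attributes are not a superkey of either fragment. The join is lossy.

No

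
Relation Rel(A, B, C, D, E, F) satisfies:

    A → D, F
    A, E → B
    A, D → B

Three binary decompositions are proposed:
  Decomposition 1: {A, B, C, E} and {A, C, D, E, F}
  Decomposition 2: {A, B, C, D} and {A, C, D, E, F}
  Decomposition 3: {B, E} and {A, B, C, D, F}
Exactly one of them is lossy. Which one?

Decomposition 3

Decomposition 1: common = {A, C, E}, closure = {A, B, C, D, E, F} → lossless.
Decomposition 2: common = {A, C, D}, closure = {A, B, C, D, F} → lossless.
Decomposition 3: common = {B}, closure = {B} → lossy.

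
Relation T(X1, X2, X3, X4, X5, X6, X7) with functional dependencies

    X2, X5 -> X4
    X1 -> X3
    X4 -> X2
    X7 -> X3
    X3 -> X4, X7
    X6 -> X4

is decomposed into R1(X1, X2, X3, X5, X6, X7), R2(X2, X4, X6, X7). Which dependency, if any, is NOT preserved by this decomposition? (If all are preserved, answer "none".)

Check X2, X5 → X4: no single fragment contains all of {X2, X4, X5}, and the restricted closure of {X2, X5} across the fragments never reaches {X4}.
X1 → X3 is preserved.
X4 → X2 is preserved.
X7 → X3 is preserved.
X3 → X4, X7 is preserved.
X6 → X4 is preserved.

X2, X5 -> X4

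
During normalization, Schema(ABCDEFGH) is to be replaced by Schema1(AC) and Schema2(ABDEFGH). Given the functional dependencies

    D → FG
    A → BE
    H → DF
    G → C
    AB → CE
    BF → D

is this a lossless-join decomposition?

Yes

Common attributes: Schema1 ∩ Schema2 = {A}.
Closure of {A}: A → BE applies, adding BE; AB → CE applies, adding C. So (A)⁺ = {ABCE}.
This closure contains every attribute of Schema1, so Schema1 ∩ Schema2 → Schema1. The join is lossless.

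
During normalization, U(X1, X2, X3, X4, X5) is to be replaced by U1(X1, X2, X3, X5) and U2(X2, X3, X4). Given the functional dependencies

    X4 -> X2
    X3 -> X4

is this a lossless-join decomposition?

Yes

Common attributes: U1 ∩ U2 = {X2, X3}.
Closure of {X2, X3}: X3 → X4 applies, adding X4. So (X2, X3)⁺ = {X2, X3, X4}.
This closure contains every attribute of U2, so U1 ∩ U2 → U2. The join is lossless.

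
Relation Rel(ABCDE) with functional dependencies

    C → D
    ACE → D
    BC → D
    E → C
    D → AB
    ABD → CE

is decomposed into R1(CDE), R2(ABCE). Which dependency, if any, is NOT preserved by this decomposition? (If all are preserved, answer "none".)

none

C → D lies within R1.
ACE → D: restricted closure across fragments reaches D.
BC → D: restricted closure across fragments reaches D.
E → C lies within R1.
D → AB: restricted closure across fragments reaches AB.
ABD → CE: restricted closure across fragments reaches CE.
Every dependency is enforceable on the fragments, so the decomposition is dependency-preserving.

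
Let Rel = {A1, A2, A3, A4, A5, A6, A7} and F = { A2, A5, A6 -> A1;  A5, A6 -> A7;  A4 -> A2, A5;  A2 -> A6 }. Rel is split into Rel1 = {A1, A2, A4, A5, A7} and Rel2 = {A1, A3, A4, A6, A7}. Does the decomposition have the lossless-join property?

Yes

Common attributes: Rel1 ∩ Rel2 = {A1, A4, A7}.
Closure of {A1, A4, A7}: A4 → A2, A5 applies, adding A2, A5; A2 → A6 applies, adding A6. So (A1, A4, A7)⁺ = {A1, A2, A4, A5, A6, A7}.
This closure contains every attribute of Rel1, so Rel1 ∩ Rel2 → Rel1. The join is lossless.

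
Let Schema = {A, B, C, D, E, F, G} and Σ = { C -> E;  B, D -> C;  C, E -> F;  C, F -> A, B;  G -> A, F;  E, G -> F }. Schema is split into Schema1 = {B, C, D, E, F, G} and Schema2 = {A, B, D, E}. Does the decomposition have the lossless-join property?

Common attributes: Schema1 ∩ Schema2 = {B, D, E}.
Closure of {B, D, E}: B, D → C applies, adding C; C, E → F applies, adding F; C, F → A, B applies, adding A. So (B, D, E)⁺ = {A, B, C, D, E, F}.
This closure contains every attribute of Schema2, so Schema1 ∩ Schema2 → Schema2. The join is lossless.

Yes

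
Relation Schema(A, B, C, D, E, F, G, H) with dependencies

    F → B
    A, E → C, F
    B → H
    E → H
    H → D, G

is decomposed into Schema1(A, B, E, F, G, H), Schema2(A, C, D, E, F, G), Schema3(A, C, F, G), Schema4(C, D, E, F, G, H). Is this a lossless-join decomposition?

Chase test. Columns are A, B, C, D, E, F, G, H; row i has aⱼ where attribute j ∈ Schemai, else bᵢⱼ.
Initial tableau (one row per fragment):
  row 1: a1 a2 b13 b14 a5 a6 a7 a8
  row 2: a1 b22 a3 a4 a5 a6 a7 b28
  row 3: a1 b32 a3 b34 b35 a6 a7 b38
  row 4: b41 b42 a3 a4 a5 a6 a7 a8
Rows 1 and 2 agree on F; apply F→B and equate their B entries.
Rows 1 and 3 agree on F; apply F→B and equate their B entries.
Rows 1 and 4 agree on F; apply F→B and equate their B entries.
Rows 1 and 2 agree on A, E; apply A, E→C, F and equate their C, F entries.
Rows 1 and 2 agree on B; apply B→H and equate their H entries.
Rows 1 and 3 agree on B; apply B→H and equate their H entries.
Rows 1 and 2 agree on H; apply H→D, G and equate their D, G entries.
Rows 1 and 3 agree on H; apply H→D, G and equate their D, G entries.
Row 1 is now all distinguished symbols — the join is lossless.

Yes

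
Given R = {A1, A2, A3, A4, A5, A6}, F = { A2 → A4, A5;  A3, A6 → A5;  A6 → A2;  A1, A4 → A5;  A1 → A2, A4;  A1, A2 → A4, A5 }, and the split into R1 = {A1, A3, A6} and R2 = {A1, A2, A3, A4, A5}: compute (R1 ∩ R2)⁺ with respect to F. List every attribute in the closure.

R1 ∩ R2 = {A1, A3}.
A1 → A2, A4 applies, adding A2, A4
A1, A2 → A4, A5 applies, adding A5
Closure: {A1, A2, A3, A4, A5}.

A1, A2, A3, A4, A5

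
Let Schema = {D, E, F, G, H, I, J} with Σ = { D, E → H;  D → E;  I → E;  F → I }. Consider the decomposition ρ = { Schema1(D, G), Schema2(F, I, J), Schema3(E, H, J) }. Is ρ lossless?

No

Chase test. Columns are D, E, F, G, H, I, J; row i has aⱼ where attribute j ∈ Schemai, else bᵢⱼ.
Initial tableau (one row per fragment):
  row 1: a1 b12 b13 a4 b15 b16 b17
  row 2: b21 b22 a3 b24 b25 a6 a7
  row 3: b31 a2 b33 b34 a5 b36 a7
No row becomes fully distinguished — the join is lossy.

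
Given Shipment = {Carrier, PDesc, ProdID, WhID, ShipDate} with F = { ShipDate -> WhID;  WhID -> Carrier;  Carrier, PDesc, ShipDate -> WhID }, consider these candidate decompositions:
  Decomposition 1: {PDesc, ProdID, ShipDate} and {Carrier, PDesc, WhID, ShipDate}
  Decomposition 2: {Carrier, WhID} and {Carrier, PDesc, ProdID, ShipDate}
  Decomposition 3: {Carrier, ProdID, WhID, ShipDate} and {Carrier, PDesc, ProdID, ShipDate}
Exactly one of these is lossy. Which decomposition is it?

Decomposition 1: common = {PDesc, ShipDate}, closure = {Carrier, PDesc, WhID, ShipDate} → lossless.
Decomposition 2: common = {Carrier}, closure = {Carrier} → lossy.
Decomposition 3: common = {Carrier, ProdID, ShipDate}, closure = {Carrier, ProdID, WhID, ShipDate} → lossless.

Decomposition 2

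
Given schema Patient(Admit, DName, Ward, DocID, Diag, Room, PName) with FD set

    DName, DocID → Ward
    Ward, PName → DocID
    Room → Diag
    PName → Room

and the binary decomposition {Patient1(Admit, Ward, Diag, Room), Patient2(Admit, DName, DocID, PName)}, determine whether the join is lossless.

No

Common attributes: Patient1 ∩ Patient2 = {Admit}.
No dependency enlarges {Admit}, so (Admit)⁺ = {Admit}.
The closure contains neither all of Patient1 = {Admit, Ward, Diag, Room} nor all of Patient2 = {Admit, DName, DocID, PName}, so the common attributes are not a superkey of either fragment. The join is lossy.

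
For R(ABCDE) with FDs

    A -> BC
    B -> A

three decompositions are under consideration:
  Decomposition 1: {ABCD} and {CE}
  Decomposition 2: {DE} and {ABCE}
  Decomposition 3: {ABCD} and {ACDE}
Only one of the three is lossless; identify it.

Decomposition 1: common = {C}, closure = {C} → lossy.
Decomposition 2: common = {E}, closure = {E} → lossy.
Decomposition 3: common = {ACD}, closure = {ABCD} → lossless.

Decomposition 3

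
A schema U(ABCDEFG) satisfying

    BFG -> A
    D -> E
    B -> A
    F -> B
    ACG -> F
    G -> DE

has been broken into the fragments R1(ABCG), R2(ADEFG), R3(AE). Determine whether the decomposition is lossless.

No

Chase test. Columns are ABCDEFG; row i has aⱼ where attribute j ∈ Ri, else bᵢⱼ.
Initial tableau (one row per fragment):
  row 1: a1 a2 a3 b14 b15 b16 a7
  row 2: a1 b22 b23 a4 a5 a6 a7
  row 3: a1 b32 b33 b34 a5 b36 b37
Rows 1 and 2 agree on G; apply G→DE and equate their DE entries.
No row becomes fully distinguished — the join is lossy.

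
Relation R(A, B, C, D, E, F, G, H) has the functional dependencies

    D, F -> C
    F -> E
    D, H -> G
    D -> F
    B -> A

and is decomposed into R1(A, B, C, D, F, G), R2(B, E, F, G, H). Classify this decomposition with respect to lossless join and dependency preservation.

Lossless test: (B, F, G)⁺ = {A, B, E, F, G}, which is a superkey of neither fragment — lossy.
Dependency preservation: the restricted closure of {D, H} across the fragments never reaches {G}, so D, H → G cannot be enforced without a join — not preserved.

lossy and not dependency-preserving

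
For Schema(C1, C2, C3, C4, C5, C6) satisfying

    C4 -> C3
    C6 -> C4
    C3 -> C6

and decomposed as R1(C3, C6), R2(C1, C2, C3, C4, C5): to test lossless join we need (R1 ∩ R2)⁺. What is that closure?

C3, C4, C6

R1 ∩ R2 = {C3}.
C3 → C6 applies, adding C6
C6 → C4 applies, adding C4
Closure: {C3, C4, C6}.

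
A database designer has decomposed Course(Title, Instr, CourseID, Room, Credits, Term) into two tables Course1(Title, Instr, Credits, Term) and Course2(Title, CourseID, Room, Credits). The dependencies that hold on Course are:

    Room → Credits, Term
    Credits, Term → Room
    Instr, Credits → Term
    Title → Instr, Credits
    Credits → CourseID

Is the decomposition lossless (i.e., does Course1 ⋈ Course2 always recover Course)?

Yes

Common attributes: Course1 ∩ Course2 = {Title, Credits}.
Closure of {Title, Credits}: Title → Instr, Credits applies, adding Instr; Credits → CourseID applies, adding CourseID; Instr, Credits → Term applies, adding Term; Credits, Term → Room applies, adding Room. So (Title, Credits)⁺ = {Title, Instr, CourseID, Room, Credits, Term}.
This closure contains every attribute of Course1, so Course1 ∩ Course2 → Course1. The join is lossless.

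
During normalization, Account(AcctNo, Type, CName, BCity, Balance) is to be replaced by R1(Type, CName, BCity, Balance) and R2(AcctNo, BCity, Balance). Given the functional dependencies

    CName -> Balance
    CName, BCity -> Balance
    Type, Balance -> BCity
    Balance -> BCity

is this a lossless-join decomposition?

Common attributes: R1 ∩ R2 = {BCity, Balance}.
No dependency enlarges {BCity, Balance}, so (BCity, Balance)⁺ = {BCity, Balance}.
The closure contains neither all of R1 = {Type, CName, BCity, Balance} nor all of R2 = {AcctNo, BCity, Balance}, so the common attributes are not a superkey of either fragment. The join is lossy.

No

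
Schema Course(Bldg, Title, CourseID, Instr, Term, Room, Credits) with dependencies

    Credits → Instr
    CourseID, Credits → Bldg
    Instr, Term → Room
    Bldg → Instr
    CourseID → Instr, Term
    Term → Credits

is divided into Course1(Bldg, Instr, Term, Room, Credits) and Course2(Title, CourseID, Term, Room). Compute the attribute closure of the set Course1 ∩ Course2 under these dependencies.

Instr, Term, Room, Credits

Course1 ∩ Course2 = {Term, Room}.
Term → Credits applies, adding Credits
Credits → Instr applies, adding Instr
Closure: {Instr, Term, Room, Credits}.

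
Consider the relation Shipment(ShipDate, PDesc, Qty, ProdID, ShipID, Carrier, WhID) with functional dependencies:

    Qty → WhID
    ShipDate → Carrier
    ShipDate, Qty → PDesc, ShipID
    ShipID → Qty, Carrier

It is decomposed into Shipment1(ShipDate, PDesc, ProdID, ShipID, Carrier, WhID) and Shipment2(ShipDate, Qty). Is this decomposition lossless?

No

Common attributes: Shipment1 ∩ Shipment2 = {ShipDate}.
Closure of {ShipDate}: ShipDate → Carrier applies, adding Carrier. So (ShipDate)⁺ = {ShipDate, Carrier}.
The closure contains neither all of Shipment1 = {ShipDate, PDesc, ProdID, ShipID, Carrier, WhID} nor all of Shipment2 = {ShipDate, Qty}, so the common attributes are not a superkey of either fragment. The join is lossy.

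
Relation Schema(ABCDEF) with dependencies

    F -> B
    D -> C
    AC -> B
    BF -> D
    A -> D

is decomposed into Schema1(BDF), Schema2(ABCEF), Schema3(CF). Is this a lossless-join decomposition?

Yes

Chase test. Columns are ABCDEF; row i has aⱼ where attribute j ∈ Schemai, else bᵢⱼ.
Initial tableau (one row per fragment):
  row 1: b11 a2 b13 a4 b15 a6
  row 2: a1 a2 a3 b24 a5 a6
  row 3: b31 b32 a3 b34 b35 a6
Rows 1 and 3 agree on F; apply F→B and equate their B entries.
Rows 1 and 2 agree on BF; apply BF→D and equate their D entries.
Rows 1 and 3 agree on BF; apply BF→D and equate their D entries.
Rows 1 and 2 agree on D; apply D→C and equate their C entries.
Row 2 is now all distinguished symbols — the join is lossless.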